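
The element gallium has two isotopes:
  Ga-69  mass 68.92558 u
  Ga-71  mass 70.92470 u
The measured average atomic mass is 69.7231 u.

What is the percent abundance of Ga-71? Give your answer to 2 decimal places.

39.89%

With x = fraction of Ga-69 (so Ga-71 is 1 − x):
68.92558·x + 70.92470·(1 − x) = 69.7231
(68.92558 − 70.92470)·x = 69.7231 − 70.92470
x = -1.20160 / -1.99912 = 0.60106 → 60.11% Ga-69, 39.89% Ga-71.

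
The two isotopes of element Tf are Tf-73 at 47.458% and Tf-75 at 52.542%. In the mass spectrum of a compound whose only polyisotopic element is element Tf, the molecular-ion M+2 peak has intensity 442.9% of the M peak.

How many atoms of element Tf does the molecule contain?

The M+2/M ratio from n Tf atoms is n · q/p = n · 0.52542/0.47458.
n = 4.429 × 0.47458/0.52542 = 4.00 ≈ 4

4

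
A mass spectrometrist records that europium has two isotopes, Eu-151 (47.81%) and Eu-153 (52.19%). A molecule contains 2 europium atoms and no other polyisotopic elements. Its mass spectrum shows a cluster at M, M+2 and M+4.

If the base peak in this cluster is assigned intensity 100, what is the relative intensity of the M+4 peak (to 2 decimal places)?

54.58

Binomial terms of (0.4781 + 0.5219)^2: M 0.2286, M+2 0.4990, M+4 0.2724 → M+2 is the base peak.
P(M+2) = C(2,1) × 0.4781^1 × 0.5219^1 = 2 × 0.4781 × 0.5219 = 0.499041 (base)
P(M+4) = C(2,2) × 0.4781^0 × 0.5219^2 = 1 × 1.0000 × 0.27237961 = 0.272380
Relative intensity = 0.272380 / 0.499041 × 100 = 54.58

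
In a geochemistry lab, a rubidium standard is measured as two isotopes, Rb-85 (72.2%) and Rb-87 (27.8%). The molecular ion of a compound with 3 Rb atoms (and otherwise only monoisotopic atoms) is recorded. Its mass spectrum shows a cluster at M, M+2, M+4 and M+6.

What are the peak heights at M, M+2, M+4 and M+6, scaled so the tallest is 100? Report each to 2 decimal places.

86.57 : 100.00 : 38.50 : 4.94

Expanding (0.722 + 0.278)^3:
P(M) = 0.722^3 = 0.376367
P(M+2) = 3 × 0.722^2 × 0.278^1 = 0.434751
P(M+4) = 3 × 0.722^1 × 0.278^2 = 0.167397
P(M+6) = 0.278^3 = 0.021485
The M+2 peak is largest (0.434751); scaling to 100 gives 86.57 : 100.00 : 38.50 : 4.94.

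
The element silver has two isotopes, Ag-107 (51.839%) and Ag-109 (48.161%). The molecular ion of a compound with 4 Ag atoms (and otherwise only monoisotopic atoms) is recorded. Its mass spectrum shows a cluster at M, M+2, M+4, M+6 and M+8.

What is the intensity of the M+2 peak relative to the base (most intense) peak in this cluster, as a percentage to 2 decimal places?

Binomial terms of (0.51839 + 0.48161)^4: M 0.0722, M+2 0.2684, M+4 0.3740, M+6 0.2316, M+8 0.0538 → M+4 is the base peak.
P(M+4) = C(4,2) × 0.51839^2 × 0.48161^2 = 6 × 0.26872819 × 0.23194819 = 0.373986 (base)
P(M+2) = C(4,1) × 0.51839^3 × 0.48161^1 = 4 × 0.13930601 × 0.48161 = 0.268365
Relative intensity = 0.268365 / 0.373986 × 100 = 71.76

71.76%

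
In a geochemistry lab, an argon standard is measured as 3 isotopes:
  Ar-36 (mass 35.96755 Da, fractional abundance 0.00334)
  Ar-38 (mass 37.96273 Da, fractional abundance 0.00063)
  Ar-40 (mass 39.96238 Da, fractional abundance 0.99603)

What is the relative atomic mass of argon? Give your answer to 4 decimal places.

39.9478 Da

Weight each isotope mass by its fractional abundance: 0.00334 × 35.96755 + 0.00063 × 37.96273 + 0.99603 × 39.96238
= 0.120132 + 0.023917 + 39.803729 = 39.947778 Da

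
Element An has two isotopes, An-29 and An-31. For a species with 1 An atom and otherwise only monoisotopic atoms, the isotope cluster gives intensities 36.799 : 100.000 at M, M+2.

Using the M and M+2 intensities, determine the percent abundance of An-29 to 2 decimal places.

Write p for the An-29 fraction. I(M+2)/I(M) = [C(1,1)·p^0·(1−p)] / p^1 = 1·(1−p)/p = 100.000/36.799 = 2.7175
(1−p)/p = 2.7175/1 = 2.7175  ⇒  p = 1/(1 + 2.7175) = 0.2690
An-29: 26.90%, An-31: 73.10%.

26.90%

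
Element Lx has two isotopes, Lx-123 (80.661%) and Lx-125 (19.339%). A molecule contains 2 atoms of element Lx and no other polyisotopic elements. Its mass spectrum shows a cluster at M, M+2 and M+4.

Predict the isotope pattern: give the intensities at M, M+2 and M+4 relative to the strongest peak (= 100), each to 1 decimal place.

100.0 : 48.0 : 5.7

Each Lx atom is independently Lx-123 (p = 0.80661) or Lx-125 (q = 0.19339); the cluster is the binomial expansion (p + q)^2.
P(M) = 0.80661^2 = 0.650620
P(M+2) = 2 × 0.80661^1 × 0.19339^1 = 0.311981
P(M+4) = 0.19339^2 = 0.037400
The M peak is largest (0.650620); scaling to 100 gives 100.0 : 48.0 : 5.7.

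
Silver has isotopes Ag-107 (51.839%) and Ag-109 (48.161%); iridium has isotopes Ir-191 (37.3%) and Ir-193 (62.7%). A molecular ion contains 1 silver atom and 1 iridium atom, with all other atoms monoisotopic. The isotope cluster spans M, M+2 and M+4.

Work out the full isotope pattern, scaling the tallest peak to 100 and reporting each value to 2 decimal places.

38.31 : 100.00 : 59.83

Silver pattern (n=1): 0.51839 : 0.48161
Iridium pattern (n=1): 0.3730 : 0.6270
Convolve the two distributions (both contribute in 2-u steps):
  M: 0.51839×0.3730 = 0.193359
  M+2: 0.51839×0.6270 + 0.48161×0.3730 = 0.504671
  M+4: 0.48161×0.6270 = 0.301969
Scale to base peak (0.504671) = 100: 38.31 : 100.00 : 59.83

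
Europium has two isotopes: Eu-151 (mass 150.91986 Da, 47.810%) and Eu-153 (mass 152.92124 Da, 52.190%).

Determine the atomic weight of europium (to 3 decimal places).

The abundance-weighted mean is 0.47810 × 150.91986 + 0.52190 × 152.92124
= 72.154785 + 79.809595 = 151.964380 Da

151.964 Da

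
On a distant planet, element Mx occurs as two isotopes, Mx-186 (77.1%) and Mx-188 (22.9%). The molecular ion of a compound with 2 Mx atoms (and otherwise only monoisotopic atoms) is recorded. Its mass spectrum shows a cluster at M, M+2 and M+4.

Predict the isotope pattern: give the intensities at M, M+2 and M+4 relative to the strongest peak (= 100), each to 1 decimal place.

100.0 : 59.4 : 8.8

Each Mx atom is independently Mx-186 (p = 0.771) or Mx-188 (q = 0.229); the cluster is the binomial expansion (p + q)^2.
P(M) = 0.771^2 = 0.594441
P(M+2) = 2 × 0.771^1 × 0.229^1 = 0.353118
P(M+4) = 0.229^2 = 0.052441
The M peak is largest (0.594441); scaling to 100 gives 100.0 : 59.4 : 8.8.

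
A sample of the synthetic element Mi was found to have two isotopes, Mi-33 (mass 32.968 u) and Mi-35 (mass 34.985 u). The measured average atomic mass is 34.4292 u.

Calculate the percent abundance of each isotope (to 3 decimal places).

Let x be the fractional abundance of Mi-33; then Mi-35 has abundance 1 − x.
32.968·x + 34.985·(1 − x) = 34.4292
(32.968 − 34.985)·x = 34.4292 − 34.985
x = -0.5558 / -2.017 = 0.27556 → 27.556% Mi-33, 72.444% Mi-35.

Mi-33: 27.556%, Mi-35: 72.444%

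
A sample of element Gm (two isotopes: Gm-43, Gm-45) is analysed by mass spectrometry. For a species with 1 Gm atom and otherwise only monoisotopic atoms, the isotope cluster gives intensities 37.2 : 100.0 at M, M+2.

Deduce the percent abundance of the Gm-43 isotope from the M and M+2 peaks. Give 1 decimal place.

Write p for the Gm-43 fraction. I(M+2)/I(M) = [C(1,1)·p^0·(1−p)] / p^1 = 1·(1−p)/p = 100.0/37.2 = 2.6882
(1−p)/p = 2.6882/1 = 2.6882  ⇒  p = 1/(1 + 2.6882) = 0.2711
Gm-43: 27.1%, Gm-45: 72.9%.

27.1%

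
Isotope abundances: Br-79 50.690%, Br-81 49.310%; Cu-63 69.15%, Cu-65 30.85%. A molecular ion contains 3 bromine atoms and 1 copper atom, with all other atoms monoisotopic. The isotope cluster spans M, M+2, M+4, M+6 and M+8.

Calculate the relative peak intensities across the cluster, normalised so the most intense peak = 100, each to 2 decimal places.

24.15 : 81.25 : 100.00 : 52.82 : 9.92

Bromine pattern (n=3): 0.13024674 : 0.3801026 : 0.36975457 : 0.11989609
Copper pattern (n=1): 0.6915 : 0.3085
Convolve the two distributions (both contribute in 2-u steps):
  M: 0.13024674×0.6915 = 0.090066
  M+2: 0.13024674×0.3085 + 0.3801026×0.6915 = 0.303022
  M+4: 0.3801026×0.3085 + 0.36975457×0.6915 = 0.372947
  M+6: 0.36975457×0.3085 + 0.11989609×0.6915 = 0.196977
  M+8: 0.11989609×0.3085 = 0.036988
Scale to base peak (0.372947) = 100: 24.15 : 81.25 : 100.00 : 52.82 : 9.92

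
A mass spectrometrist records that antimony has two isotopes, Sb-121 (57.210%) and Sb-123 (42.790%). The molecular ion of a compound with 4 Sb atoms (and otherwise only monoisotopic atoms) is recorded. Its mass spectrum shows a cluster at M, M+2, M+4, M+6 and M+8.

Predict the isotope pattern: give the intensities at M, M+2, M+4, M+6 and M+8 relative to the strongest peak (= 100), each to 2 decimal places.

Each Sb atom is independently Sb-121 (p = 0.57210) or Sb-123 (q = 0.42790); the cluster is the binomial expansion (p + q)^4.
P(M) = 0.57210^4 = 0.107124
P(M+2) = 4 × 0.57210^3 × 0.42790^1 = 0.320493
P(M+4) = 6 × 0.57210^2 × 0.42790^2 = 0.359567
P(M+6) = 4 × 0.57210^1 × 0.42790^3 = 0.179291
P(M+8) = 0.42790^4 = 0.033525
The M+4 peak is largest (0.359567); scaling to 100 gives 29.79 : 89.13 : 100.00 : 49.86 : 9.32.

29.79 : 89.13 : 100.00 : 49.86 : 9.32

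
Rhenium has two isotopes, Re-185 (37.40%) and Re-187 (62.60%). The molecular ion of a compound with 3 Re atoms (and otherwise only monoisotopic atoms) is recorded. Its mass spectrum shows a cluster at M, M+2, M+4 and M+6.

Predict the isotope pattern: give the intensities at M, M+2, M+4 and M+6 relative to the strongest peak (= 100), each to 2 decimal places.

11.90 : 59.74 : 100.00 : 55.79

Expanding (0.3740 + 0.6260)^3:
P(M) = 0.3740^3 = 0.052314
P(M+2) = 3 × 0.3740^2 × 0.6260^1 = 0.262687
P(M+4) = 3 × 0.3740^1 × 0.6260^2 = 0.439685
P(M+6) = 0.6260^3 = 0.245314
The M+4 peak is largest (0.439685); scaling to 100 gives 11.90 : 59.74 : 100.00 : 55.79.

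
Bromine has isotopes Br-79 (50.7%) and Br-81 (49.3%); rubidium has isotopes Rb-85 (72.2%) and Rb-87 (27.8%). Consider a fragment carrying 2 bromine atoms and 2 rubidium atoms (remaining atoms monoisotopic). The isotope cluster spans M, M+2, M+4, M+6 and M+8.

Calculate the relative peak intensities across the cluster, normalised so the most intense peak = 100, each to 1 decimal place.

36.8 : 100.0 : 95.5 : 37.4 : 5.2

Bromine pattern (n=2): 0.257049 : 0.499902 : 0.243049
Rubidium pattern (n=2): 0.521284 : 0.401432 : 0.077284
Convolve the two distributions (both contribute in 2-u steps):
  M: 0.257049×0.521284 = 0.133996
  M+2: 0.257049×0.401432 + 0.499902×0.521284 = 0.363779
  M+4: 0.257049×0.077284 + 0.499902×0.401432 + 0.243049×0.521284 = 0.347240
  M+6: 0.499902×0.077284 + 0.243049×0.401432 = 0.136202
  M+8: 0.243049×0.077284 = 0.018784
Scale to base peak (0.363779) = 100: 36.8 : 100.0 : 95.5 : 37.4 : 5.2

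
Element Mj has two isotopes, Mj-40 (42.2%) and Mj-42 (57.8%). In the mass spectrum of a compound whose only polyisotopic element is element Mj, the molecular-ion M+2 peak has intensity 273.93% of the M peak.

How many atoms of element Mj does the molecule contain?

For n independent Mj atoms, I(M+2)/I(M) = n · (abundance Mj-42) / (abundance Mj-40) = n · 0.578/0.422.
n = 2.7393 × 0.422/0.578 = 2.00 ≈ 2

2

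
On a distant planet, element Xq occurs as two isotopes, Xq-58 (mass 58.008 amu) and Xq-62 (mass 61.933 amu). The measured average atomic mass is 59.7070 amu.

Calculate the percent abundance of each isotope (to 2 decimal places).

Xq-58: 56.71%, Xq-62: 43.29%

Writing the weighted mean with unknown fraction x of Xq-58:
58.008·x + 61.933·(1 − x) = 59.7070
(58.008 − 61.933)·x = 59.7070 − 61.933
x = -2.2260 / -3.925 = 0.56713 → 56.71% Xq-58, 43.29% Xq-62.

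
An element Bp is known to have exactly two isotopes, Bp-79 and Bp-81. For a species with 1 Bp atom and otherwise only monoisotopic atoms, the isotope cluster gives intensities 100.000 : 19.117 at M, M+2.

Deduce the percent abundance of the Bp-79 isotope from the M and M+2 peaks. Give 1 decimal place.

84.0%

If p is the fraction of Bp that is Bp-79, then I(M+2)/I(M) = [C(1,1)·p^0·(1−p)] / p^1 = 1·(1−p)/p = 19.117/100.000 = 0.1912
(1−p)/p = 0.1912/1 = 0.1912  ⇒  p = 1/(1 + 0.1912) = 0.8395
Bp-79: 84.0%, Bp-81: 16.0%.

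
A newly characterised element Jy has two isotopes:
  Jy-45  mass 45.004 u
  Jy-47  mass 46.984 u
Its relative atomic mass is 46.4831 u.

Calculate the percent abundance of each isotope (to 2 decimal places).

With x = fraction of Jy-45 (so Jy-47 is 1 − x):
45.004·x + 46.984·(1 − x) = 46.4831
(45.004 − 46.984)·x = 46.4831 − 46.984
x = -0.5009 / -1.980 = 0.25298 → 25.30% Jy-45, 74.70% Jy-47.

Jy-45: 25.30%, Jy-47: 74.70%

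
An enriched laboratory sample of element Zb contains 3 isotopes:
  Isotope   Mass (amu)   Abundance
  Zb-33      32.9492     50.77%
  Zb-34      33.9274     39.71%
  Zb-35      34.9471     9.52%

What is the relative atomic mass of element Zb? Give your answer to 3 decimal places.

Weight each isotope mass by its fractional abundance: 0.5077 × 32.9492 + 0.3971 × 33.9274 + 0.0952 × 34.9471
= 16.72831 + 13.47257 + 3.32696 = 33.52784 amu

33.528 amu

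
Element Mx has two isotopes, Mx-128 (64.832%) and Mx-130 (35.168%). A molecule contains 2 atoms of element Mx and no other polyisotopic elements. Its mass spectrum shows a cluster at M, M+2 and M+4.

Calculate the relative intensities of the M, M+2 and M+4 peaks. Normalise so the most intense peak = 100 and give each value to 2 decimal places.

Each Mx atom is independently Mx-128 (p = 0.64832) or Mx-130 (q = 0.35168); the cluster is the binomial expansion (p + q)^2.
P(M) = 0.64832^2 = 0.420319
P(M+2) = 2 × 0.64832^1 × 0.35168^1 = 0.456002
P(M+4) = 0.35168^2 = 0.123679
The M+2 peak is largest (0.456002); scaling to 100 gives 92.17 : 100.00 : 27.12.

92.17 : 100.00 : 27.12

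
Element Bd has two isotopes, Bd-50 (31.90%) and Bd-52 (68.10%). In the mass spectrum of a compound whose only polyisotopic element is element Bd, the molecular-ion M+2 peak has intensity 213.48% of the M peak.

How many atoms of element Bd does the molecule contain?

The M+2/M ratio from n Bd atoms is n · q/p = n · 0.6810/0.3190.
n = 2.1348 × 0.3190/0.6810 = 1.00 ≈ 1

1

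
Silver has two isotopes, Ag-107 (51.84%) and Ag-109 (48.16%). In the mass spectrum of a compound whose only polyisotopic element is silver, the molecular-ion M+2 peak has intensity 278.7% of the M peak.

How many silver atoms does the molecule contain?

3

The M+2/M ratio from n Ag atoms is n · q/p = n · 0.4816/0.5184.
n = 2.787 × 0.5184/0.4816 = 3.00 ≈ 3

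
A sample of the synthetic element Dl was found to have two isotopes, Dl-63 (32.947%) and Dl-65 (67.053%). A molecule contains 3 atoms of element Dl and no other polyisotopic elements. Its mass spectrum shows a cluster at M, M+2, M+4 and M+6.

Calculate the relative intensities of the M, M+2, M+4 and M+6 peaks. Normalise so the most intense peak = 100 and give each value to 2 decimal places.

Each Dl atom is independently Dl-63 (p = 0.32947) or Dl-65 (q = 0.67053); the cluster is the binomial expansion (p + q)^3.
P(M) = 0.32947^3 = 0.035764
P(M+2) = 3 × 0.32947^2 × 0.67053^1 = 0.218359
P(M+4) = 3 × 0.32947^1 × 0.67053^2 = 0.444399
P(M+6) = 0.67053^3 = 0.301477
The M+4 peak is largest (0.444399); scaling to 100 gives 8.05 : 49.14 : 100.00 : 67.84.

8.05 : 49.14 : 100.00 : 67.84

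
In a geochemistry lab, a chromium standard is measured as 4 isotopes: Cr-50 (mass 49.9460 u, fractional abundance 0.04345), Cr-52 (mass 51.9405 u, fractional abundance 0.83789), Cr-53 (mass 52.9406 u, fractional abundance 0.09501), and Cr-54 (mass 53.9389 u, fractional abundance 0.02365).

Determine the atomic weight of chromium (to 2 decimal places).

Average mass = Σ (abundance × isotope mass) = 0.04345 × 49.9460 + 0.83789 × 51.9405 + 0.09501 × 52.9406 + 0.02365 × 53.9389
= 2.17015 + 43.52043 + 5.02989 + 1.27565 = 51.99612 u

52.00 u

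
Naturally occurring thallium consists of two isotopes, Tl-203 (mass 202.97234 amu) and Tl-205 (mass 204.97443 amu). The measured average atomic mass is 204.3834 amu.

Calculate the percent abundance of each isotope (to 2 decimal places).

Let x be the fractional abundance of Tl-203; then Tl-205 has abundance 1 − x.
202.97234·x + 204.97443·(1 − x) = 204.3834
(202.97234 − 204.97443)·x = 204.3834 − 204.97443
x = -0.59103 / -2.00209 = 0.29521 → 29.52% Tl-203, 70.48% Tl-205.

Tl-203: 29.52%, Tl-205: 70.48%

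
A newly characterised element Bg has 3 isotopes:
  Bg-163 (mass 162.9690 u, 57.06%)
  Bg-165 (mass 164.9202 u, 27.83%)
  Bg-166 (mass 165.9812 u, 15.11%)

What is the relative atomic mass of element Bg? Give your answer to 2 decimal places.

Ar = Σ fᵢ·mᵢ = 0.5706 × 162.9690 + 0.2783 × 164.9202 + 0.1511 × 165.9812
= 92.99011 + 45.89729 + 25.07976 = 163.96716 u

163.97 u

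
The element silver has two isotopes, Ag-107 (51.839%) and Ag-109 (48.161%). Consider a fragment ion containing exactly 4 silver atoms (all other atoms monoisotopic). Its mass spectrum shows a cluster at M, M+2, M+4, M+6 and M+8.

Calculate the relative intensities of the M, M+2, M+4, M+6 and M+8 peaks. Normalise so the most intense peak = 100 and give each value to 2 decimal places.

19.31 : 71.76 : 100.00 : 61.94 : 14.39

The 4 Ag atoms are independent, so intensities follow the terms of (0.51839 + 0.48161)^4.
P(M) = 0.51839^4 = 0.072215
P(M+2) = 4 × 0.51839^3 × 0.48161^1 = 0.268365
P(M+4) = 6 × 0.51839^2 × 0.48161^2 = 0.373986
P(M+6) = 4 × 0.51839^1 × 0.48161^3 = 0.231634
P(M+8) = 0.48161^4 = 0.053800
The M+4 peak is largest (0.373986); scaling to 100 gives 19.31 : 71.76 : 100.00 : 61.94 : 14.39.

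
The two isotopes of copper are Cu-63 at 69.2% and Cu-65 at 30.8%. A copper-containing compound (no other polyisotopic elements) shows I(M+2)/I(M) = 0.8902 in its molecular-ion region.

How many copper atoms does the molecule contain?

2

The M+2/M ratio from n Cu atoms is n · q/p = n · 0.308/0.692.
n = 0.8902 × 0.692/0.308 = 2.00 ≈ 2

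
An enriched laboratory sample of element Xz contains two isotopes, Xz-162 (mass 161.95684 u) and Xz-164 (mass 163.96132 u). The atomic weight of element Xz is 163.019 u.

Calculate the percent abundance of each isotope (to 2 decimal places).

Xz-162: 47.01%, Xz-164: 52.99%

Let x be the fractional abundance of Xz-162; then Xz-164 has abundance 1 − x.
161.95684·x + 163.96132·(1 − x) = 163.019
(161.95684 − 163.96132)·x = 163.019 − 163.96132
x = -0.94232 / -2.00448 = 0.47011 → 47.01% Xz-162, 52.99% Xz-164.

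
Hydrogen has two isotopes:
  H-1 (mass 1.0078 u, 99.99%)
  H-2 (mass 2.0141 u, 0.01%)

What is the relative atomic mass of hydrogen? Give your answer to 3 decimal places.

The abundance-weighted mean is 0.9999 × 1.0078 + 0.0001 × 2.0141
= 1.00770 + 0.00020 = 1.00790 u

1.008 u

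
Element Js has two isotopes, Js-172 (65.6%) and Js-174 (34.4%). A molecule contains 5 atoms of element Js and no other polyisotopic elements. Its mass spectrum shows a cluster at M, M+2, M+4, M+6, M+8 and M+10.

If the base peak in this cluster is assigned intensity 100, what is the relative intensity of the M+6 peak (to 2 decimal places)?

52.44

(0.656 + 0.344)^5 gives M 0.1215, M+2 0.3185, M+4 0.3341, M+6 0.1752, M+8 0.0459, M+10 0.0048; the largest is M+4.
P(M+4) = C(5,2) × 0.656^3 × 0.344^2 = 10 × 0.28230042 × 0.118336 = 0.334063 (base)
P(M+6) = C(5,3) × 0.656^2 × 0.344^3 = 10 × 0.430336 × 0.04070758 = 0.175179
Relative intensity = 0.175179 / 0.334063 × 100 = 52.44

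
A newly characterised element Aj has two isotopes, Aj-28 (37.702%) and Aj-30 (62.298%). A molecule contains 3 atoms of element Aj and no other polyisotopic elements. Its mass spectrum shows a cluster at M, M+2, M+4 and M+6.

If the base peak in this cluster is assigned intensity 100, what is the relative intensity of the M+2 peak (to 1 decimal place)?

60.5

Binomial terms of (0.37702 + 0.62298)^3: M 0.0536, M+2 0.2657, M+4 0.4390, M+6 0.2418 → M+4 is the base peak.
P(M+4) = C(3,2) × 0.37702^1 × 0.62298^2 = 3 × 0.37702 × 0.38810408 = 0.438969 (base)
P(M+2) = C(3,1) × 0.37702^2 × 0.62298^1 = 3 × 0.14214408 × 0.62298 = 0.265659
Relative intensity = 0.265659 / 0.438969 × 100 = 60.5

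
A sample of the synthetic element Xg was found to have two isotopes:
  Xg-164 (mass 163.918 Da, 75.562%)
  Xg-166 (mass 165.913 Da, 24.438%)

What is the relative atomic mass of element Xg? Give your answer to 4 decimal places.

The abundance-weighted mean is 0.75562 × 163.918 + 0.24438 × 165.913
= 123.85972 + 40.54582 = 164.40554 Da

164.4055 Da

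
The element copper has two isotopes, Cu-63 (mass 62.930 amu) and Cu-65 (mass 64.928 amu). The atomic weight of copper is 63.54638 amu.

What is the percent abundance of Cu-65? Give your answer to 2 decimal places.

Writing the weighted mean with unknown fraction x of Cu-63:
62.930·x + 64.928·(1 − x) = 63.54638
(62.930 − 64.928)·x = 63.54638 − 64.928
x = -1.38162 / -1.998 = 0.69150 → 69.15% Cu-63, 30.85% Cu-65.

30.85%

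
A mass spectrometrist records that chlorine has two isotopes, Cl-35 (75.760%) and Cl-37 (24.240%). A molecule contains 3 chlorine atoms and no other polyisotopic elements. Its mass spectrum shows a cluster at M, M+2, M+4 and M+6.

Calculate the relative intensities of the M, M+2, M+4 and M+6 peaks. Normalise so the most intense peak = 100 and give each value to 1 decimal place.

Each Cl atom is independently Cl-35 (p = 0.75760) or Cl-37 (q = 0.24240); the cluster is the binomial expansion (p + q)^3.
P(M) = 0.75760^3 = 0.434830
P(M+2) = 3 × 0.75760^2 × 0.24240^1 = 0.417382
P(M+4) = 3 × 0.75760^1 × 0.24240^2 = 0.133545
P(M+6) = 0.24240^3 = 0.014243
The M peak is largest (0.434830); scaling to 100 gives 100.0 : 96.0 : 30.7 : 3.3.

100.0 : 96.0 : 30.7 : 3.3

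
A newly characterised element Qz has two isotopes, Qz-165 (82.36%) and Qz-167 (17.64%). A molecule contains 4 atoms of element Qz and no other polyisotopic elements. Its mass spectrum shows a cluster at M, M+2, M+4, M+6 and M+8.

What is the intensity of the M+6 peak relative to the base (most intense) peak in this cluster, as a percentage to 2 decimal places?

3.93%

(0.8236 + 0.1764)^4 gives M 0.4601, M+2 0.3942, M+4 0.1266, M+6 0.0181, M+8 0.0010; the largest is M.
P(M) = C(4,0) × 0.8236^4 × 0.1764^0 = 1 × 0.4601139 × 1.0000 = 0.460114 (base)
P(M+6) = C(4,3) × 0.8236^1 × 0.1764^3 = 4 × 0.8236 × 0.00548903 = 0.018083
Relative intensity = 0.018083 / 0.460114 × 100 = 3.93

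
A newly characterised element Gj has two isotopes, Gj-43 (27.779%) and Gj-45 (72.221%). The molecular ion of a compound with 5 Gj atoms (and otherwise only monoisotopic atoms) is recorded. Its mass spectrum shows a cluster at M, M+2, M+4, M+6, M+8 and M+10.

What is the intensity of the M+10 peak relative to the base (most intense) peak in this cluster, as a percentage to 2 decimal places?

52.00%

Term probabilities: M 0.0017, M+2 0.0215, M+4 0.1118, M+6 0.2907, M+8 0.3779, M+10 0.1965. Base peak = M+8.
P(M+8) = C(5,4) × 0.27779^1 × 0.72221^4 = 5 × 0.27779 × 0.27205329 = 0.377868 (base)
P(M+10) = C(5,5) × 0.27779^0 × 0.72221^5 = 1 × 1.0000 × 0.19647961 = 0.196480
Relative intensity = 0.196480 / 0.377868 × 100 = 52.00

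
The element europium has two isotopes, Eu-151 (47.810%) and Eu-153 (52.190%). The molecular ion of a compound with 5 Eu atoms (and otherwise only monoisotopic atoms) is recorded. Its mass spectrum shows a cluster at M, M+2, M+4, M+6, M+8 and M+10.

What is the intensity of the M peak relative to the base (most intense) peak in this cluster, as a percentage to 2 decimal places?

7.69%

(0.47810 + 0.52190)^5 gives M 0.0250, M+2 0.1363, M+4 0.2977, M+6 0.3249, M+8 0.1774, M+10 0.0387; the largest is M+6.
P(M+6) = C(5,3) × 0.47810^2 × 0.52190^3 = 10 × 0.22857961 × 0.14215492 = 0.324937 (base)
P(M) = C(5,0) × 0.47810^5 × 0.52190^0 = 1 × 0.02498007 × 1.0000 = 0.024980
Relative intensity = 0.024980 / 0.324937 × 100 = 7.69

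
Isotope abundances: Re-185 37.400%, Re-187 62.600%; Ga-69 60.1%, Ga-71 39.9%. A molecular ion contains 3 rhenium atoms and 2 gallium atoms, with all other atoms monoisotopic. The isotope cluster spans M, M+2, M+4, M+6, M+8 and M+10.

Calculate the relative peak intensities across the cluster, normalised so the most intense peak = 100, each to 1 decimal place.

5.5 : 35.2 : 85.9 : 100.0 : 55.0 : 11.4

Rhenium pattern (n=3): 0.05231362 : 0.26268713 : 0.43968487 : 0.24531438
Gallium pattern (n=2): 0.361201 : 0.479598 : 0.159201
Convolve the two distributions (both contribute in 2-u steps):
  M: 0.05231362×0.361201 = 0.018896
  M+2: 0.05231362×0.479598 + 0.26268713×0.361201 = 0.119972
  M+4: 0.05231362×0.159201 + 0.26268713×0.479598 + 0.43968487×0.361201 = 0.293127
  M+6: 0.26268713×0.159201 + 0.43968487×0.479598 + 0.24531438×0.361201 = 0.341300
  M+8: 0.43968487×0.159201 + 0.24531438×0.479598 = 0.187651
  M+10: 0.24531438×0.159201 = 0.039054
Scale to base peak (0.341300) = 100: 5.5 : 35.2 : 85.9 : 100.0 : 55.0 : 11.4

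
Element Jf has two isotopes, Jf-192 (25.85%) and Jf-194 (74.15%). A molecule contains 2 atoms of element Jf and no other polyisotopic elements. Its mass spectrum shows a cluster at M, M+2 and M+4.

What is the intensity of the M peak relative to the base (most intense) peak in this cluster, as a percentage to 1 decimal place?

12.2%

Term probabilities: M 0.0668, M+2 0.3834, M+4 0.5498. Base peak = M+4.
P(M+4) = C(2,2) × 0.2585^0 × 0.7415^2 = 1 × 1.0000 × 0.54982225 = 0.549822 (base)
P(M) = C(2,0) × 0.2585^2 × 0.7415^0 = 1 × 0.06682225 × 1.0000 = 0.066822
Relative intensity = 0.066822 / 0.549822 × 100 = 12.2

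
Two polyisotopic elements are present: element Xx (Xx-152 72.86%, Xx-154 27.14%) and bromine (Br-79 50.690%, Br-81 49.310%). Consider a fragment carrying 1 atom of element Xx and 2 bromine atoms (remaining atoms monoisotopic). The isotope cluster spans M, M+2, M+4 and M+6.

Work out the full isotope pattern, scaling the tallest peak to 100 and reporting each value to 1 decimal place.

Element Xx pattern (n=1): 0.7286 : 0.2714
Bromine pattern (n=2): 0.25694761 : 0.49990478 : 0.24314761
Convolve the two distributions (both contribute in 2-u steps):
  M: 0.7286×0.25694761 = 0.187212
  M+2: 0.7286×0.49990478 + 0.2714×0.25694761 = 0.433966
  M+4: 0.7286×0.24314761 + 0.2714×0.49990478 = 0.312832
  M+6: 0.2714×0.24314761 = 0.065990
Scale to base peak (0.433966) = 100: 43.1 : 100.0 : 72.1 : 15.2

43.1 : 100.0 : 72.1 : 15.2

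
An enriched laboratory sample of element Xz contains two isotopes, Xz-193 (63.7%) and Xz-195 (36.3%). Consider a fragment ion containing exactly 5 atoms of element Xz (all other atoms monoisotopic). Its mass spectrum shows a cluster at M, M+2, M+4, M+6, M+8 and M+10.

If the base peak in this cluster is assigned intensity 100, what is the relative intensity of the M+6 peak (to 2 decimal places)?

56.99

Binomial terms of (0.637 + 0.363)^5: M 0.1049, M+2 0.2988, M+4 0.3406, M+6 0.1941, M+8 0.0553, M+10 0.0063 → M+4 is the base peak.
P(M+4) = C(5,2) × 0.637^3 × 0.363^2 = 10 × 0.25847485 × 0.131769 = 0.340590 (base)
P(M+6) = C(5,3) × 0.637^2 × 0.363^3 = 10 × 0.405769 × 0.04783215 = 0.194088
Relative intensity = 0.194088 / 0.340590 × 100 = 56.99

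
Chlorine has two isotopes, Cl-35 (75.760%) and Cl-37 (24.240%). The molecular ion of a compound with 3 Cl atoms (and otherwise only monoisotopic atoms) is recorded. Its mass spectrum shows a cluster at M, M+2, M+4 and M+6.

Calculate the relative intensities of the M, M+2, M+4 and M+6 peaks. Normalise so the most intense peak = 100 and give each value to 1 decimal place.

Each Cl atom is independently Cl-35 (p = 0.75760) or Cl-37 (q = 0.24240); the cluster is the binomial expansion (p + q)^3.
P(M) = 0.75760^3 = 0.434830
P(M+2) = 3 × 0.75760^2 × 0.24240^1 = 0.417382
P(M+4) = 3 × 0.75760^1 × 0.24240^2 = 0.133545
P(M+6) = 0.24240^3 = 0.014243
The M peak is largest (0.434830); scaling to 100 gives 100.0 : 96.0 : 30.7 : 3.3.

100.0 : 96.0 : 30.7 : 3.3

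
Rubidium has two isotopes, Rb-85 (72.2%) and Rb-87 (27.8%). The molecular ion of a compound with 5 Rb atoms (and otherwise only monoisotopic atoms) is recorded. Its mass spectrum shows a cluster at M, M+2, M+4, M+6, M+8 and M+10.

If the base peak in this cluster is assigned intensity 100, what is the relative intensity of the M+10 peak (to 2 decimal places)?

0.44

Binomial terms of (0.722 + 0.278)^5: M 0.1962, M+2 0.3777, M+4 0.2909, M+6 0.1120, M+8 0.0216, M+10 0.0017 → M+2 is the base peak.
P(M+2) = C(5,1) × 0.722^4 × 0.278^1 = 5 × 0.27173701 × 0.2780 = 0.377714 (base)
P(M+10) = C(5,5) × 0.722^0 × 0.278^5 = 1 × 1.0000 × 0.00166044 = 0.001660
Relative intensity = 0.001660 / 0.377714 × 100 = 0.44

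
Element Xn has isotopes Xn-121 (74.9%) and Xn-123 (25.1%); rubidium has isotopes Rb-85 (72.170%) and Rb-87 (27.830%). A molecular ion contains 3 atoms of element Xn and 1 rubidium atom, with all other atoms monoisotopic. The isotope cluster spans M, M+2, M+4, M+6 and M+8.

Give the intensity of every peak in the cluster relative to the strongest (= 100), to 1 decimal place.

Element Xn pattern (n=3): 0.42018975 : 0.42243375 : 0.14156325 : 0.01581325
Rubidium pattern (n=1): 0.7217 : 0.2783
Convolve the two distributions (both contribute in 2-u steps):
  M: 0.42018975×0.7217 = 0.303251
  M+2: 0.42018975×0.2783 + 0.42243375×0.7217 = 0.421809
  M+4: 0.42243375×0.2783 + 0.14156325×0.7217 = 0.219730
  M+6: 0.14156325×0.2783 + 0.01581325×0.7217 = 0.050809
  M+8: 0.01581325×0.2783 = 0.004401
Scale to base peak (0.421809) = 100: 71.9 : 100.0 : 52.1 : 12.0 : 1.0

71.9 : 100.0 : 52.1 : 12.0 : 1.0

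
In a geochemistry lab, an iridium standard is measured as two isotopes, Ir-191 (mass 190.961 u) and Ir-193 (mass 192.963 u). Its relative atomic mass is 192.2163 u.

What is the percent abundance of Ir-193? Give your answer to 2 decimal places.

62.70%

Let x be the fractional abundance of Ir-191; then Ir-193 has abundance 1 − x.
190.961·x + 192.963·(1 − x) = 192.2163
(190.961 − 192.963)·x = 192.2163 − 192.963
x = -0.7467 / -2.002 = 0.37298 → 37.30% Ir-191, 62.70% Ir-193.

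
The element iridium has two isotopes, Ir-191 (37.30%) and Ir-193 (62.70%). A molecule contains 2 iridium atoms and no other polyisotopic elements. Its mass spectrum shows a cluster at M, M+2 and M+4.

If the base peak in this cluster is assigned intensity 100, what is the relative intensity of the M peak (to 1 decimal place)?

29.7

(0.3730 + 0.6270)^2 gives M 0.1391, M+2 0.4677, M+4 0.3931; the largest is M+2.
P(M+2) = C(2,1) × 0.3730^1 × 0.6270^1 = 2 × 0.3730 × 0.6270 = 0.467742 (base)
P(M) = C(2,0) × 0.3730^2 × 0.6270^0 = 1 × 0.139129 × 1.0000 = 0.139129
Relative intensity = 0.139129 / 0.467742 × 100 = 29.7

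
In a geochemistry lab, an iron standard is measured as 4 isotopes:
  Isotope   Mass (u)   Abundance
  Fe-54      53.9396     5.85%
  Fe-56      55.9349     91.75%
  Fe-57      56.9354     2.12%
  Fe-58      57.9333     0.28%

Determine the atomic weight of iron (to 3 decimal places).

Weight each isotope mass by its fractional abundance: 0.0585 × 53.9396 + 0.9175 × 55.9349 + 0.0212 × 56.9354 + 0.0028 × 57.9333
= 3.15547 + 51.32027 + 1.20703 + 0.16221 = 55.84498 u

55.845 u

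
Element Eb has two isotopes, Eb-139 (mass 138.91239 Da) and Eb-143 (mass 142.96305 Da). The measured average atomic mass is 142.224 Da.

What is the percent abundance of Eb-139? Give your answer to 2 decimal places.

Let x be the fractional abundance of Eb-139; then Eb-143 has abundance 1 − x.
138.91239·x + 142.96305·(1 − x) = 142.224
(138.91239 − 142.96305)·x = 142.224 − 142.96305
x = -0.73905 / -4.05066 = 0.18245 → 18.25% Eb-139, 81.75% Eb-143.

18.25%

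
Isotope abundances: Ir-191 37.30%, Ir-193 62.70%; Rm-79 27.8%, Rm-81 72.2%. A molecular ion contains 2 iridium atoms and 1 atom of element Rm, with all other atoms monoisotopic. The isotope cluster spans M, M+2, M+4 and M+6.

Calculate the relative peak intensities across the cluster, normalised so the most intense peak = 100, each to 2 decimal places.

8.65 : 51.56 : 100.00 : 63.50

Iridium pattern (n=2): 0.139129 : 0.467742 : 0.393129
Element Rm pattern (n=1): 0.2780 : 0.7220
Convolve the two distributions (both contribute in 2-u steps):
  M: 0.139129×0.2780 = 0.038678
  M+2: 0.139129×0.7220 + 0.467742×0.2780 = 0.230483
  M+4: 0.467742×0.7220 + 0.393129×0.2780 = 0.447000
  M+6: 0.393129×0.7220 = 0.283839
Scale to base peak (0.447000) = 100: 8.65 : 51.56 : 100.00 : 63.50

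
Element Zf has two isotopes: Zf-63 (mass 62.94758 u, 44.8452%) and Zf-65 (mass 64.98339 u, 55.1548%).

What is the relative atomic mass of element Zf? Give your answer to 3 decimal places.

64.070 u

Average mass = Σ (abundance × isotope mass) = 0.448452 × 62.94758 + 0.551548 × 64.98339
= 28.228968 + 35.841459 = 64.070427 u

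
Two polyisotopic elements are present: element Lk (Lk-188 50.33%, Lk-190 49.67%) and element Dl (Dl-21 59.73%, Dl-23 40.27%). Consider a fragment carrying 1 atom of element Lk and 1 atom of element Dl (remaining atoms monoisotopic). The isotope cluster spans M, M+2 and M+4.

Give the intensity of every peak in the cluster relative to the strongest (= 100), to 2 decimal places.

Element Lk pattern (n=1): 0.5033 : 0.4967
Element Dl pattern (n=1): 0.5973 : 0.4027
Convolve the two distributions (both contribute in 2-u steps):
  M: 0.5033×0.5973 = 0.300621
  M+2: 0.5033×0.4027 + 0.4967×0.5973 = 0.499358
  M+4: 0.4967×0.4027 = 0.200021
Scale to base peak (0.499358) = 100: 60.20 : 100.00 : 40.06

60.20 : 100.00 : 40.06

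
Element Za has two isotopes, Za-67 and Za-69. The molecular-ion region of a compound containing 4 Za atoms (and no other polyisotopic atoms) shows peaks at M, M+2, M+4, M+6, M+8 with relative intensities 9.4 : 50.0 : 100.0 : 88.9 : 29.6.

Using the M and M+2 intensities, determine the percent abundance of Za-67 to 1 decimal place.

42.9%

If p is the fraction of Za that is Za-67, then I(M+2)/I(M) = [C(4,1)·p^3·(1−p)] / p^4 = 4·(1−p)/p = 50.0/9.4 = 5.3191
(1−p)/p = 5.3191/4 = 1.3298  ⇒  p = 1/(1 + 1.3298) = 0.4292
Za-67: 42.9%, Za-69: 57.1%.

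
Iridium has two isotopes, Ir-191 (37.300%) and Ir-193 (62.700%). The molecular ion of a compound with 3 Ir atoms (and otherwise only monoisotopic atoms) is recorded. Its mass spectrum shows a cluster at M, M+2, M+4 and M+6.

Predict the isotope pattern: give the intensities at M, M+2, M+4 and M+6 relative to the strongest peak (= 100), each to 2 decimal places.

The 3 Ir atoms are independent, so intensities follow the terms of (0.37300 + 0.62700)^3.
P(M) = 0.37300^3 = 0.051895
P(M+2) = 3 × 0.37300^2 × 0.62700^1 = 0.261702
P(M+4) = 3 × 0.37300^1 × 0.62700^2 = 0.439911
P(M+6) = 0.62700^3 = 0.246492
The M+4 peak is largest (0.439911); scaling to 100 gives 11.80 : 59.49 : 100.00 : 56.03.

11.80 : 59.49 : 100.00 : 56.03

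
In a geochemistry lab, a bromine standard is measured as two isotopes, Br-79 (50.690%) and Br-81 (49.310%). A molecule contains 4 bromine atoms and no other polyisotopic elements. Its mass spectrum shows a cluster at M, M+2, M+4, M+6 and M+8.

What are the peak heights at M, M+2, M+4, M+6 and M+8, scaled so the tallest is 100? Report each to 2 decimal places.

17.61 : 68.53 : 100.00 : 64.85 : 15.77

Expanding (0.50690 + 0.49310)^4:
P(M) = 0.50690^4 = 0.066022
P(M+2) = 4 × 0.50690^3 × 0.49310^1 = 0.256899
P(M+4) = 6 × 0.50690^2 × 0.49310^2 = 0.374857
P(M+6) = 4 × 0.50690^1 × 0.49310^3 = 0.243101
P(M+8) = 0.49310^4 = 0.059121
The M+4 peak is largest (0.374857); scaling to 100 gives 17.61 : 68.53 : 100.00 : 64.85 : 15.77.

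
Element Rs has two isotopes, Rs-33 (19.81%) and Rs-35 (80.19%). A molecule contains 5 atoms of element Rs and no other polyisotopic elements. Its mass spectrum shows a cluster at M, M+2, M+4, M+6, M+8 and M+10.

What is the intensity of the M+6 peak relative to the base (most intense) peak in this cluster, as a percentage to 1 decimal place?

49.4%

(0.1981 + 0.8019)^5 gives M 0.0003, M+2 0.0062, M+4 0.0500, M+6 0.2024, M+8 0.4096, M+10 0.3316; the largest is M+8.
P(M+8) = C(5,4) × 0.1981^1 × 0.8019^4 = 5 × 0.1981 × 0.41350508 = 0.409577 (base)
P(M+6) = C(5,3) × 0.1981^2 × 0.8019^3 = 10 × 0.03924361 × 0.51565667 = 0.202362
Relative intensity = 0.202362 / 0.409577 × 100 = 49.4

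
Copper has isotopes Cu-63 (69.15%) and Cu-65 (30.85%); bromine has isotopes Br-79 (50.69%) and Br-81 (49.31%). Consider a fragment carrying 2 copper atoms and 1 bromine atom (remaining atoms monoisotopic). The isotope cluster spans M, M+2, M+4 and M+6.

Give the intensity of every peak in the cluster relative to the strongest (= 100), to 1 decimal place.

53.6 : 100.0 : 57.2 : 10.4

Copper pattern (n=2): 0.47817225 : 0.4266555 : 0.09517225
Bromine pattern (n=1): 0.5069 : 0.4931
Convolve the two distributions (both contribute in 2-u steps):
  M: 0.47817225×0.5069 = 0.242386
  M+2: 0.47817225×0.4931 + 0.4266555×0.5069 = 0.452058
  M+4: 0.4266555×0.4931 + 0.09517225×0.5069 = 0.258627
  M+6: 0.09517225×0.4931 = 0.046929
Scale to base peak (0.452058) = 100: 53.6 : 100.0 : 57.2 : 10.4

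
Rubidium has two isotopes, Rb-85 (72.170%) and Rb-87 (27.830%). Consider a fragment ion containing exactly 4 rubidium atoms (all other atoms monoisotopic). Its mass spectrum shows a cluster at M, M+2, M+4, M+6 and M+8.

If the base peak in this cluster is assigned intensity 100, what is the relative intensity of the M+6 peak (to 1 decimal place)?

14.9

Term probabilities: M 0.2713, M+2 0.4184, M+4 0.2420, M+6 0.0622, M+8 0.0060. Base peak = M+2.
P(M+2) = C(4,1) × 0.72170^3 × 0.27830^1 = 4 × 0.37589809 × 0.2783 = 0.418450 (base)
P(M+6) = C(4,3) × 0.72170^1 × 0.27830^3 = 4 × 0.7217 × 0.02155458 = 0.062224
Relative intensity = 0.062224 / 0.418450 × 100 = 14.9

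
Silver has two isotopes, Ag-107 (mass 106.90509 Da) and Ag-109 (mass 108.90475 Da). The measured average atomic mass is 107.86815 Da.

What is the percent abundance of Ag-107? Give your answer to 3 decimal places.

Writing the weighted mean with unknown fraction x of Ag-107:
106.90509·x + 108.90475·(1 − x) = 107.86815
(106.90509 − 108.90475)·x = 107.86815 − 108.90475
x = -1.03660 / -1.99966 = 0.51839 → 51.839% Ag-107, 48.161% Ag-109.

51.839%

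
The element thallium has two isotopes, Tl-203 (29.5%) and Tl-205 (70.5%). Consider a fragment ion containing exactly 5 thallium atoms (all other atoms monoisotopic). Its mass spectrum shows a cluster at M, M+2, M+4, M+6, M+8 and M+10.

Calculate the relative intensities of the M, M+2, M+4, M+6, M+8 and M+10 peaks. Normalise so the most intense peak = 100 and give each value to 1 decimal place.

0.6 : 7.3 : 35.0 : 83.7 : 100.0 : 47.8

The 5 Tl atoms are independent, so intensities follow the terms of (0.295 + 0.705)^5.
P(M) = 0.295^5 = 0.002234
P(M+2) = 5 × 0.295^4 × 0.705^1 = 0.026696
P(M+4) = 10 × 0.295^3 × 0.705^2 = 0.127598
P(M+6) = 10 × 0.295^2 × 0.705^3 = 0.304938
P(M+8) = 5 × 0.295^1 × 0.705^4 = 0.364375
P(M+10) = 0.705^5 = 0.174159
The M+8 peak is largest (0.364375); scaling to 100 gives 0.6 : 7.3 : 35.0 : 83.7 : 100.0 : 47.8.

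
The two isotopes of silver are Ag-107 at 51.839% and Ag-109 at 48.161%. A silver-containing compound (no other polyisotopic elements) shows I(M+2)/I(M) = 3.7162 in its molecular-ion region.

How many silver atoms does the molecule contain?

With n Ag atoms, P(M+2)/P(M) = C(n,1)·p^(n−1)q / p^n = n·q/p = n · 0.48161/0.51839.
n = 3.7162 × 0.51839/0.48161 = 4.00 ≈ 4

4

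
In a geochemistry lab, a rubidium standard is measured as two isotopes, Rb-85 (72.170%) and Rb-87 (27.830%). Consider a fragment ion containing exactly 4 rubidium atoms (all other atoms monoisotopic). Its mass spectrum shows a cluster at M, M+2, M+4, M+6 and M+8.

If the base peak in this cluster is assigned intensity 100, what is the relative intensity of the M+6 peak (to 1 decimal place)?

14.9

(0.72170 + 0.27830)^4 gives M 0.2713, M+2 0.4184, M+4 0.2420, M+6 0.0622, M+8 0.0060; the largest is M+2.
P(M+2) = C(4,1) × 0.72170^3 × 0.27830^1 = 4 × 0.37589809 × 0.2783 = 0.418450 (base)
P(M+6) = C(4,3) × 0.72170^1 × 0.27830^3 = 4 × 0.7217 × 0.02155458 = 0.062224
Relative intensity = 0.062224 / 0.418450 × 100 = 14.9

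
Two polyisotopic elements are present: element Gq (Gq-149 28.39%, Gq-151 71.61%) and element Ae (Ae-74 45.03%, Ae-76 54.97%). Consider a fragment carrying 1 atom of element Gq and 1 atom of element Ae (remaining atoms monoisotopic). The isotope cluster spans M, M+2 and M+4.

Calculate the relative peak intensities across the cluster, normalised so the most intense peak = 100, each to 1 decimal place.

Element Gq pattern (n=1): 0.2839 : 0.7161
Element Ae pattern (n=1): 0.4503 : 0.5497
Convolve the two distributions (both contribute in 2-u steps):
  M: 0.2839×0.4503 = 0.127840
  M+2: 0.2839×0.5497 + 0.7161×0.4503 = 0.478520
  M+4: 0.7161×0.5497 = 0.393640
Scale to base peak (0.478520) = 100: 26.7 : 100.0 : 82.3

26.7 : 100.0 : 82.3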